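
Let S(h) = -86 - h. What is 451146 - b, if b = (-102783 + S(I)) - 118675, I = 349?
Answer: 673039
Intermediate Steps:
b = -221893 (b = (-102783 + (-86 - 1*349)) - 118675 = (-102783 + (-86 - 349)) - 118675 = (-102783 - 435) - 118675 = -103218 - 118675 = -221893)
451146 - b = 451146 - 1*(-221893) = 451146 + 221893 = 673039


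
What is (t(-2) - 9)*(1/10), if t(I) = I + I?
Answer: -13/10 ≈ -1.3000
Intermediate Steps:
t(I) = 2*I
(t(-2) - 9)*(1/10) = (2*(-2) - 9)*(1/10) = (-4 - 9)*(1*(⅒)) = -13*⅒ = -13/10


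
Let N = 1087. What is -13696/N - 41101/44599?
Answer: -655504691/48479113 ≈ -13.521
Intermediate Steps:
-13696/N - 41101/44599 = -13696/1087 - 41101/44599 = -655504691/48479113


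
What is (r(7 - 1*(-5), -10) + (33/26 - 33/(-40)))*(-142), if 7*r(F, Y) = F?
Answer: -984273/1820 ≈ -540.81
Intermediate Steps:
r(F, Y) = F/7
(r(7 - 1*(-5), -10) + (33/26 - 33/(-40)))*(-142) = ((7 - 1*(-5))/7 + (33/26 - 33/(-40)))*(-142) = ((7 + 5)/7 + (33*(1/26) - 33*(-1/40)))*(-142) = ((1/7)*12 + (33/26 + 33/40))*(-142) = (12/7 + 1089/520)*(-142) = (13863/3640)*(-142) = -984273/1820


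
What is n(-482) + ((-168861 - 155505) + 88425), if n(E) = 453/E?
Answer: -113724015/482 ≈ -2.3594e+5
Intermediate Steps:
n(-482) + ((-168861 - 155505) + 88425) = 453/(-482) + ((-168861 - 155505) + 88425) = 453*(-1/482) + (-324366 + 88425) = -453/482 - 235941 = -113724015/482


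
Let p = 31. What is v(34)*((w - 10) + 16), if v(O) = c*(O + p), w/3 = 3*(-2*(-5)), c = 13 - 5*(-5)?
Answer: 237120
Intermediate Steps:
c = 38 (c = 13 - 1*(-25) = 13 + 25 = 38)
w = 90 (w = 3*(3*(-2*(-5))) = 3*(3*10) = 3*30 = 90)
v(O) = 1178 + 38*O (v(O) = 38*(O + 31) = 38*(31 + O) = 1178 + 38*O)
v(34)*((w - 10) + 16) = (1178 + 38*34)*((90 - 10) + 16) = (1178 + 1292)*(80 + 16) = 2470*96 = 237120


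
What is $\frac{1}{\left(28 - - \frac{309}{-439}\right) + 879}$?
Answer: $\frac{439}{397864} \approx 0.0011034$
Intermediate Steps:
$\frac{1}{\left(28 - - \frac{309}{-439}\right) + 879} = \frac{1}{\left(28 - \left(-309\right) \left(- \frac{1}{439}\right)\right) + 879} = \frac{1}{\left(28 - \frac{309}{439}\right) + 879} = \frac{1}{\frac{11983}{439} + 879} = \frac{1}{\frac{397864}{439}} = \frac{439}{397864}$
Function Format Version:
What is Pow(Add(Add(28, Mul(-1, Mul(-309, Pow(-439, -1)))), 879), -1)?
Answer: Rational(439, 397864) ≈ 0.0011034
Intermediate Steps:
Pow(Add(Add(28, Mul(-1, Mul(-309, Pow(-439, -1)))), 879), -1) = Pow(Add(Add(28, Mul(-1, Mul(-309, Rational(-1, 439)))), 879), -1) = Pow(Add(Add(28, Mul(-1, Rational(309, 439))), 879), -1) = Pow(Add(Add(28, Rational(-309, 439)), 879), -1) = Pow(Add(Rational(11983, 439), 879), -1) = Pow(Rational(397864, 439), -1) = Rational(439, 397864)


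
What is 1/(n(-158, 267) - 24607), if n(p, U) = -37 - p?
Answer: -1/24486 ≈ -4.0840e-5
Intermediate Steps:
1/(n(-158, 267) - 24607) = 1/((-37 - 1*(-158)) - 24607) = 1/((-37 + 158) - 24607) = 1/(121 - 24607) = 1/(-24486) = -1/24486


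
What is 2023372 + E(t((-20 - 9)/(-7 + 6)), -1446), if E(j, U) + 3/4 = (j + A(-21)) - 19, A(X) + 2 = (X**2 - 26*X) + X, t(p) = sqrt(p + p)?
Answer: 8097265/4 + sqrt(58) ≈ 2.0243e+6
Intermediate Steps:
t(p) = sqrt(2)*sqrt(p) (t(p) = sqrt(2*p) = sqrt(2)*sqrt(p))
A(X) = -2 + X**2 - 25*X (A(X) = -2 + ((X**2 - 26*X) + X) = -2 + (X**2 - 25*X) = -2 + X**2 - 25*X)
E(j, U) = 3777/4 + j (E(j, U) = -3/4 + ((j + (-2 + (-21)**2 - 25*(-21))) - 19) = -3/4 + ((j + (-2 + 441 + 525)) - 19) = -3/4 + ((j + 964) - 19) = -3/4 + ((964 + j) - 19) = -3/4 + (945 + j) = 3777/4 + j)
2023372 + E(t((-20 - 9)/(-7 + 6)), -1446) = 2023372 + (3777/4 + sqrt(2)*sqrt((-20 - 9)/(-7 + 6))) = 2023372 + (3777/4 + sqrt(2)*sqrt(-29/(-1))) = 2023372 + (3777/4 + sqrt(2)*sqrt(-29*(-1))) = 2023372 + (3777/4 + sqrt(2)*sqrt(29)) = 2023372 + (3777/4 + sqrt(58)) = 8097265/4 + sqrt(58)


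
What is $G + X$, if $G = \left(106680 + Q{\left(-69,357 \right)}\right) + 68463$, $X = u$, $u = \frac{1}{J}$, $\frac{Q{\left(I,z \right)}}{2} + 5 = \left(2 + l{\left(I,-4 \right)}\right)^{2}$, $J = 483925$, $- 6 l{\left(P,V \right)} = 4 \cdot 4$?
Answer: $\frac{762765004634}{4355325} \approx 1.7513 \cdot 10^{5}$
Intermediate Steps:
$l{\left(P,V \right)} = - \frac{8}{3}$ ($l{\left(P,V \right)} = - \frac{4 \cdot 4}{6} = \left(- \frac{1}{6}\right) 16 = - \frac{8}{3}$)
$Q{\left(I,z \right)} = - \frac{82}{9}$ ($Q{\left(I,z \right)} = -10 + 2 \left(2 - \frac{8}{3}\right)^{2} = -10 + 2 \left(- \frac{2}{3}\right)^{2} = -10 + 2 \cdot \frac{4}{9} = -10 + \frac{8}{9} = - \frac{82}{9}$)
$u = \frac{1}{483925} \approx 2.0664 \cdot 10^{-6}$
$X = \frac{1}{483925} \approx 2.0664 \cdot 10^{-6}$
$G = \frac{1576205}{9}$ ($G = \left(106680 - \frac{82}{9}\right) + 68463 = \frac{960038}{9} + 68463 = \frac{1576205}{9} \approx 1.7513 \cdot 10^{5}$)
$G + X = \frac{1576205}{9} + \frac{1}{483925} = \frac{762765004634}{4355325}$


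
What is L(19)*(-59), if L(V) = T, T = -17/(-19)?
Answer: -1003/19 ≈ -52.789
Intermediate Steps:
T = 17/19 (T = -17*(-1/19) = 17/19 ≈ 0.89474)
L(V) = 17/19
L(19)*(-59) = (17/19)*(-59) = -1003/19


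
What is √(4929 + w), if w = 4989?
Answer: 3*√1102 ≈ 99.589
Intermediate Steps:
√(4929 + w) = √(4929 + 4989) = √9918 = 3*√1102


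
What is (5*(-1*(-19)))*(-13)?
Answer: -1235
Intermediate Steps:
(5*(-1*(-19)))*(-13) = (5*19)*(-13) = 95*(-13) = -1235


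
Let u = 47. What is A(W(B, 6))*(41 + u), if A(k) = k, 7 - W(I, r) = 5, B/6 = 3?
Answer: 176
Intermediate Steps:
B = 18 (B = 6*3 = 18)
W(I, r) = 2 (W(I, r) = 7 - 1*5 = 7 - 5 = 2)
A(W(B, 6))*(41 + u) = 2*(41 + 47) = 2*88 = 176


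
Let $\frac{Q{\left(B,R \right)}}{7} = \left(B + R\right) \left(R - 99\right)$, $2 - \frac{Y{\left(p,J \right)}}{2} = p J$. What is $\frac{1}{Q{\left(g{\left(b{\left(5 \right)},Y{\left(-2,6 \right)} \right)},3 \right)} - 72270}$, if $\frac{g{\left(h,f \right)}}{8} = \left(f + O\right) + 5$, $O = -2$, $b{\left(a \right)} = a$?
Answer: $- \frac{1}{240942} \approx -4.1504 \cdot 10^{-6}$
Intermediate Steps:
$Y{\left(p,J \right)} = 4 - 2 J p$ ($Y{\left(p,J \right)} = 4 - 2 p J = 4 - 2 J p$)
$g{\left(h,f \right)} = 24 + 8 f$ ($g{\left(h,f \right)} = 8 \left(\left(f - 2\right) + 5\right) = 8 \left(\left(-2 + f\right) + 5\right) = 8 \left(3 + f\right) = 24 + 8 f$)
$Q{\left(B,R \right)} = 7 \left(-99 + R\right) \left(B + R\right)$ ($Q{\left(B,R \right)} = 7 \left(B + R\right) \left(R - 99\right) = 7 \left(B + R\right) \left(-99 + R\right) = 7 \left(-99 + R\right) \left(B + R\right)$)
$\frac{1}{Q{\left(g{\left(b{\left(5 \right)},Y{\left(-2,6 \right)} \right)},3 \right)} - 72270} = \frac{1}{\left(- 693 \left(24 + 8 \left(4 - 12 \left(-2\right)\right)\right) - 2079 + 7 \cdot 3^{2} + 7 \left(24 + 8 \left(4 - 12 \left(-2\right)\right)\right) 3\right) - 72270} = \frac{1}{\left(- 693 \left(24 + 8 \left(4 + 24\right)\right) - 2079 + 7 \cdot 9 + 7 \left(24 + 8 \left(4 + 24\right)\right) 3\right) - 72270} = \frac{1}{\left(- 693 \left(24 + 8 \cdot 28\right) - 2079 + 63 + 7 \left(24 + 8 \cdot 28\right) 3\right) - 72270} = \frac{1}{\left(- 693 \left(24 + 224\right) - 2079 + 63 + 7 \left(24 + 224\right) 3\right) - 72270} = \frac{1}{\left(\left(-693\right) 248 - 2079 + 63 + 7 \cdot 248 \cdot 3\right) - 72270} = \frac{1}{\left(-171864 - 2079 + 63 + 5208\right) - 72270} = \frac{1}{-168672 - 72270} = \frac{1}{-240942} = - \frac{1}{240942}$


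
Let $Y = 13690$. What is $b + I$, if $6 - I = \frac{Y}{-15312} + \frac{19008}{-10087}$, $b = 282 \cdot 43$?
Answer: $\frac{85192843297}{7020552} \approx 12135.0$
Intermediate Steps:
$b = 12126$
$I = \frac{61629745}{7020552}$ ($I = 6 - \left(\frac{13690}{-15312} + \frac{19008}{-10087}\right) = 6 - \left(13690 \left(- \frac{1}{15312}\right) + 19008 \left(- \frac{1}{10087}\right)\right) = 6 - \left(- \frac{6845}{7656} - \frac{1728}{917}\right) = 6 - - \frac{19506433}{7020552} = 6 + \frac{19506433}{7020552} = \frac{61629745}{7020552} \approx 8.7785$)
$b + I = 12126 + \frac{61629745}{7020552} = \frac{85192843297}{7020552}$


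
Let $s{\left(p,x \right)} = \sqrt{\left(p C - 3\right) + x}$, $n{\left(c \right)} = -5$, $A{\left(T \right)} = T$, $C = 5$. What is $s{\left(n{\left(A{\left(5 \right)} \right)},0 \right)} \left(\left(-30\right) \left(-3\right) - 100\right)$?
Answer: $- 20 i \sqrt{7} \approx - 52.915 i$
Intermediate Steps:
$s{\left(p,x \right)} = \sqrt{-3 + x + 5 p}$ ($s{\left(p,x \right)} = \sqrt{\left(p 5 - 3\right) + x} = \sqrt{\left(5 p - 3\right) + x} = \sqrt{\left(-3 + 5 p\right) + x} = \sqrt{-3 + x + 5 p}$)
$s{\left(n{\left(A{\left(5 \right)} \right)},0 \right)} \left(\left(-30\right) \left(-3\right) - 100\right) = \sqrt{-3 + 0 + 5 \left(-5\right)} \left(\left(-30\right) \left(-3\right) - 100\right) = \sqrt{-3 + 0 - 25} \left(90 - 100\right) = \sqrt{-28} \left(-10\right) = 2 i \sqrt{7} \left(-10\right) = - 20 i \sqrt{7}$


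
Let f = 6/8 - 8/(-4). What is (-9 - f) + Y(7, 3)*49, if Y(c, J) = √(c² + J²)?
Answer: -47/4 + 49*√58 ≈ 361.42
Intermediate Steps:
Y(c, J) = √(J² + c²)
f = 11/4 (f = 6*(⅛) - 8*(-¼) = ¾ + 2 = 11/4 ≈ 2.7500)
(-9 - f) + Y(7, 3)*49 = (-9 - 1*11/4) + √(3² + 7²)*49 = (-9 - 11/4) + √(9 + 49)*49 = -47/4 + √58*49 = -47/4 + 49*√58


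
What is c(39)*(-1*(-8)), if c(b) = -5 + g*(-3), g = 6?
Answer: -184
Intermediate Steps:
c(b) = -23 (c(b) = -5 + 6*(-3) = -5 - 18 = -23)
c(39)*(-1*(-8)) = -(-23)*(-8) = -23*8 = -184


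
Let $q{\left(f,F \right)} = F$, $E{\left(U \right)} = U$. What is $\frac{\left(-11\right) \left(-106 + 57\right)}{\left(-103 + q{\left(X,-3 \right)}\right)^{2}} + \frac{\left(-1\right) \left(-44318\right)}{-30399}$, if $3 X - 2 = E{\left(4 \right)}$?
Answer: $- \frac{481571987}{341563164} \approx -1.4099$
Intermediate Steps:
$X = 2$ ($X = \frac{2}{3} + \frac{1}{3} \cdot 4 = \frac{2}{3} + \frac{4}{3} = 2$)
$\frac{\left(-11\right) \left(-106 + 57\right)}{\left(-103 + q{\left(X,-3 \right)}\right)^{2}} + \frac{\left(-1\right) \left(-44318\right)}{-30399} = \frac{\left(-11\right) \left(-106 + 57\right)}{\left(-103 - 3\right)^{2}} + \frac{\left(-1\right) \left(-44318\right)}{-30399} = \frac{\left(-11\right) \left(-49\right)}{\left(-106\right)^{2}} + 44318 \left(- \frac{1}{30399}\right) = \frac{539}{11236} - \frac{44318}{30399} = - \frac{481571987}{341563164}$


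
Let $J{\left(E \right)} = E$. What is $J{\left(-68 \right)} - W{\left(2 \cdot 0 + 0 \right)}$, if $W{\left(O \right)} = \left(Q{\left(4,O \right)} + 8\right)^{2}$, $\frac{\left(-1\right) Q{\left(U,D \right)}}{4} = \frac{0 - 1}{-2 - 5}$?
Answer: $- \frac{6036}{49} \approx -123.18$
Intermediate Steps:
$Q{\left(U,D \right)} = - \frac{4}{7}$ ($Q{\left(U,D \right)} = - 4 \frac{0 - 1}{-2 - 5} = - 4 \left(- \frac{1}{-7}\right) = - 4 \left(\left(-1\right) \left(- \frac{1}{7}\right)\right) = \left(-4\right) \frac{1}{7} = - \frac{4}{7}$)
$W{\left(O \right)} = \frac{2704}{49}$ ($W{\left(O \right)} = \left(- \frac{4}{7} + 8\right)^{2} = \left(\frac{52}{7}\right)^{2} = \frac{2704}{49}$)
$J{\left(-68 \right)} - W{\left(2 \cdot 0 + 0 \right)} = -68 - \frac{2704}{49} = - \frac{6036}{49}$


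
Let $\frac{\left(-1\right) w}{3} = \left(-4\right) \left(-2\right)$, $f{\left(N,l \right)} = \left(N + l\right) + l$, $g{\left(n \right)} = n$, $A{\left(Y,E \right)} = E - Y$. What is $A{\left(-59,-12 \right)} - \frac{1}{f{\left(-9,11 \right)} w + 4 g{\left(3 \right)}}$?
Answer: $\frac{14101}{300} \approx 47.003$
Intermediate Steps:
$f{\left(N,l \right)} = N + 2 l$
$w = -24$ ($w = - 3 \left(\left(-4\right) \left(-2\right)\right) = \left(-3\right) 8 = -24$)
$A{\left(-59,-12 \right)} - \frac{1}{f{\left(-9,11 \right)} w + 4 g{\left(3 \right)}} = \left(-12 - -59\right) - \frac{1}{\left(-9 + 2 \cdot 11\right) \left(-24\right) + 4 \cdot 3} = \left(-12 + 59\right) - \frac{1}{\left(-9 + 22\right) \left(-24\right) + 12} = 47 - \frac{1}{13 \left(-24\right) + 12} = 47 - \frac{1}{-312 + 12} = 47 - \frac{1}{-300} = 47 - - \frac{1}{300} = 47 + \frac{1}{300} = \frac{14101}{300}$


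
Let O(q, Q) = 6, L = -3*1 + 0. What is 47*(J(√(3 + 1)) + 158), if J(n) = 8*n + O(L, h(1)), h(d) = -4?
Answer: 8460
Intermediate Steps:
L = -3 (L = -3 + 0 = -3)
J(n) = 6 + 8*n (J(n) = 8*n + 6 = 6 + 8*n)
47*(J(√(3 + 1)) + 158) = 47*((6 + 8*√(3 + 1)) + 158) = 47*((6 + 8*√4) + 158) = 47*((6 + 8*2) + 158) = 47*((6 + 16) + 158) = 47*(22 + 158) = 47*180 = 8460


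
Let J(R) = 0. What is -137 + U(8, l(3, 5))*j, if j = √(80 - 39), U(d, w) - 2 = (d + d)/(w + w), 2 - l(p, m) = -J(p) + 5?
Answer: -137 - 2*√41/3 ≈ -141.27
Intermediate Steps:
l(p, m) = -3 (l(p, m) = 2 - (-1*0 + 5) = 2 - (0 + 5) = 2 - 1*5 = 2 - 5 = -3)
U(d, w) = 2 + d/w (U(d, w) = 2 + (d + d)/(w + w) = 2 + (2*d)/((2*w)) = 2 + (2*d)*(1/(2*w)) = 2 + d/w)
j = √41 ≈ 6.4031
-137 + U(8, l(3, 5))*j = -137 + (2 + 8/(-3))*√41 = -137 + (2 + 8*(-⅓))*√41 = -137 + (2 - 8/3)*√41 = -137 - 2*√41/3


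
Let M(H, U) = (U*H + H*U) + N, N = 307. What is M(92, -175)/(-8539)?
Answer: 31893/8539 ≈ 3.7350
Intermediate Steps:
M(H, U) = 307 + 2*H*U (M(H, U) = (U*H + H*U) + 307 = (H*U + H*U) + 307 = 2*H*U + 307 = 307 + 2*H*U)
M(92, -175)/(-8539) = (307 + 2*92*(-175))/(-8539) = (307 - 32200)*(-1/8539) = -31893*(-1/8539) = 31893/8539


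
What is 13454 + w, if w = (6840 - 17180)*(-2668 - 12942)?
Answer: 161420854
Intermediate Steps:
w = 161407400 (w = -10340*(-15610) = 161407400)
13454 + w = 13454 + 161407400 = 161420854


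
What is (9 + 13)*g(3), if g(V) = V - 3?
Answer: 0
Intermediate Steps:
g(V) = -3 + V
(9 + 13)*g(3) = (9 + 13)*(-3 + 3) = 22*0 = 0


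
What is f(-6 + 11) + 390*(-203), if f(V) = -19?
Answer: -79189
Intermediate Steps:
f(-6 + 11) + 390*(-203) = -19 + 390*(-203) = -19 - 79170 = -79189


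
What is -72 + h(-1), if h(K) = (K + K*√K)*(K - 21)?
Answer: -50 + 22*I ≈ -50.0 + 22.0*I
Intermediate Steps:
h(K) = (-21 + K)*(K + K^(3/2)) (h(K) = (K + K^(3/2))*(-21 + K) = (-21 + K)*(K + K^(3/2)))
-72 + h(-1) = -72 + ((-1)² + (-1)^(5/2) - 21*(-1) - (-21)*I) = -72 + (1 + I + 21 - (-21)*I) = -72 + (1 + I + 21 + 21*I) = -72 + (22 + 22*I) = -50 + 22*I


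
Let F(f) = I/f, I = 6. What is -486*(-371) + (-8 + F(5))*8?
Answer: 901258/5 ≈ 1.8025e+5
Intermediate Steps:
F(f) = 6/f
-486*(-371) + (-8 + F(5))*8 = -486*(-371) + (-8 + 6/5)*8 = 180306 + (-8 + 6*(⅕))*8 = 180306 + (-8 + 6/5)*8 = 180306 - 34/5*8 = 180306 - 272/5 = 901258/5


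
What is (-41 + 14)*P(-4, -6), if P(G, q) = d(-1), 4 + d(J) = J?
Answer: 135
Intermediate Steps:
d(J) = -4 + J
P(G, q) = -5 (P(G, q) = -4 - 1 = -5)
(-41 + 14)*P(-4, -6) = (-41 + 14)*(-5) = -27*(-5) = 135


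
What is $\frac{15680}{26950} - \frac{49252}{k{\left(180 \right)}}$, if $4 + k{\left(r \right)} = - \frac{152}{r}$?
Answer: $\frac{60952838}{5995} \approx 10167.0$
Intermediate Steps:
$k{\left(r \right)} = -4 - \frac{152}{r}$
$\frac{15680}{26950} - \frac{49252}{k{\left(180 \right)}} = \frac{15680}{26950} - \frac{49252}{-4 - \frac{152}{180}} = 15680 \cdot \frac{1}{26950} - \frac{49252}{-4 - \frac{38}{45}} = \frac{32}{55} - \frac{49252}{-4 - \frac{38}{45}} = \frac{32}{55} - \frac{49252}{- \frac{218}{45}} = \frac{32}{55} - - \frac{1108170}{109} = \frac{32}{55} + \frac{1108170}{109} = \frac{60952838}{5995}$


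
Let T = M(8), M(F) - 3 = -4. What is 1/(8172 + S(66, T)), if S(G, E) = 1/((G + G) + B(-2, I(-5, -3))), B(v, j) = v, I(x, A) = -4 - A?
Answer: 130/1062361 ≈ 0.00012237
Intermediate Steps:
M(F) = -1 (M(F) = 3 - 4 = -1)
T = -1
S(G, E) = 1/(-2 + 2*G) (S(G, E) = 1/((G + G) - 2) = 1/(2*G - 2) = 1/(-2 + 2*G))
1/(8172 + S(66, T)) = 1/(8172 + 1/(2*(-1 + 66))) = 1/(8172 + (½)/65) = 1/(8172 + (½)*(1/65)) = 1/(8172 + 1/130) = 1/(1062361/130) = 130/1062361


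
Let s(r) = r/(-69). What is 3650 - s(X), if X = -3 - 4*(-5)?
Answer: 251867/69 ≈ 3650.2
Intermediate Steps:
X = 17 (X = -3 + 20 = 17)
s(r) = -r/69 (s(r) = r*(-1/69) = -r/69)
3650 - s(X) = 3650 - (-1)*17/69 = 3650 - 1*(-17/69) = 3650 + 17/69 = 251867/69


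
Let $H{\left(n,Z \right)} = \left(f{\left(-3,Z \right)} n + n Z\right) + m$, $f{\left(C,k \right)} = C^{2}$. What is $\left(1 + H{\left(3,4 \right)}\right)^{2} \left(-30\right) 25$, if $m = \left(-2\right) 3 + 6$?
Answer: $-1200000$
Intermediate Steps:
$m = 0$ ($m = -6 + 6 = 0$)
$H{\left(n,Z \right)} = 9 n + Z n$ ($H{\left(n,Z \right)} = \left(\left(-3\right)^{2} n + n Z\right) + 0 = \left(9 n + Z n\right) + 0 = 9 n + Z n$)
$\left(1 + H{\left(3,4 \right)}\right)^{2} \left(-30\right) 25 = \left(1 + 3 \left(9 + 4\right)\right)^{2} \left(-30\right) 25 = \left(1 + 3 \cdot 13\right)^{2} \left(-30\right) 25 = \left(1 + 39\right)^{2} \left(-30\right) 25 = 40^{2} \left(-30\right) 25 = 1600 \left(-30\right) 25 = \left(-48000\right) 25 = -1200000$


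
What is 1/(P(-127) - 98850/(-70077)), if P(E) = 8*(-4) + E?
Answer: -23359/3681131 ≈ -0.0063456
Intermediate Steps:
P(E) = -32 + E
1/(P(-127) - 98850/(-70077)) = 1/((-32 - 127) - 98850/(-70077)) = 1/(-159 - 98850*(-1/70077)) = 1/(-159 + 32950/23359) = 1/(-3681131/23359) = -23359/3681131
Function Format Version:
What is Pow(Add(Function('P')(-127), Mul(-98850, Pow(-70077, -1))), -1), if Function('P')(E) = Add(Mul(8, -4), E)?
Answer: Rational(-23359, 3681131) ≈ -0.0063456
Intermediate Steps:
Function('P')(E) = Add(-32, E)
Pow(Add(Function('P')(-127), Mul(-98850, Pow(-70077, -1))), -1) = Pow(Add(Add(-32, -127), Mul(-98850, Pow(-70077, -1))), -1) = Pow(Add(-159, Mul(-98850, Rational(-1, 70077))), -1) = Pow(Add(-159, Rational(32950, 23359)), -1) = Pow(Rational(-3681131, 23359), -1) = Rational(-23359, 3681131)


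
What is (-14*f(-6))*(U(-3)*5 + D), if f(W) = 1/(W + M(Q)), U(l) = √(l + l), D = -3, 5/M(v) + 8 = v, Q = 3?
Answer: -6 + 10*I*√6 ≈ -6.0 + 24.495*I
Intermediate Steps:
M(v) = 5/(-8 + v)
U(l) = √2*√l (U(l) = √(2*l) = √2*√l)
f(W) = 1/(-1 + W) (f(W) = 1/(W + 5/(-8 + 3)) = 1/(W + 5/(-5)) = 1/(W + 5*(-⅕)) = 1/(W - 1) = 1/(-1 + W))
(-14*f(-6))*(U(-3)*5 + D) = (-14/(-1 - 6))*((√2*√(-3))*5 - 3) = (-14/(-7))*((√2*(I*√3))*5 - 3) = (-14*(-⅐))*((I*√6)*5 - 3) = 2*(5*I*√6 - 3) = 2*(-3 + 5*I*√6) = -6 + 10*I*√6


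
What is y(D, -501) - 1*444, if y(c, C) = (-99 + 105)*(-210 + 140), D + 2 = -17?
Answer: -864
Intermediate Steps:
D = -19 (D = -2 - 17 = -19)
y(c, C) = -420 (y(c, C) = 6*(-70) = -420)
y(D, -501) - 1*444 = -420 - 1*444 = -420 - 444 = -864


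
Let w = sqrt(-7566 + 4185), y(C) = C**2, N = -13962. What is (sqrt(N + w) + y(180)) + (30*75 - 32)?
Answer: 34618 + sqrt(-13962 + 7*I*sqrt(69)) ≈ 34618.0 + 118.16*I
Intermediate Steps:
w = 7*I*sqrt(69) (w = sqrt(-3381) = 7*I*sqrt(69) ≈ 58.146*I)
(sqrt(N + w) + y(180)) + (30*75 - 32) = (sqrt(-13962 + 7*I*sqrt(69)) + 180**2) + (30*75 - 32) = (sqrt(-13962 + 7*I*sqrt(69)) + 32400) + (2250 - 32) = (32400 + sqrt(-13962 + 7*I*sqrt(69))) + 2218 = 34618 + sqrt(-13962 + 7*I*sqrt(69))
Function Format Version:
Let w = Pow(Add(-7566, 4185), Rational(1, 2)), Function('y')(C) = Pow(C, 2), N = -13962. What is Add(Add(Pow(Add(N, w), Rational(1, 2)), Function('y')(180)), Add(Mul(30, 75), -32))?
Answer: Add(34618, Pow(Add(-13962, Mul(7, I, Pow(69, Rational(1, 2)))), Rational(1, 2))) ≈ Add(34618., Mul(118.16, I))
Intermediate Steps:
w = Mul(7, I, Pow(69, Rational(1, 2))) (w = Pow(-3381, Rational(1, 2)) = Mul(7, I, Pow(69, Rational(1, 2))) ≈ Mul(58.146, I))
Add(Add(Pow(Add(N, w), Rational(1, 2)), Function('y')(180)), Add(Mul(30, 75), -32)) = Add(Add(Pow(Add(-13962, Mul(7, I, Pow(69, Rational(1, 2)))), Rational(1, 2)), Pow(180, 2)), Add(Mul(30, 75), -32)) = Add(Add(Pow(Add(-13962, Mul(7, I, Pow(69, Rational(1, 2)))), Rational(1, 2)), 32400), Add(2250, -32)) = Add(Add(32400, Pow(Add(-13962, Mul(7, I, Pow(69, Rational(1, 2)))), Rational(1, 2))), 2218) = Add(34618, Pow(Add(-13962, Mul(7, I, Pow(69, Rational(1, 2)))), Rational(1, 2)))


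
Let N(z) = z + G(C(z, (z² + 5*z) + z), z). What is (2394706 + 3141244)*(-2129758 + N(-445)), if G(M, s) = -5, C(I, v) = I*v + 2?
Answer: -11792724977600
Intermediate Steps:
C(I, v) = 2 + I*v
N(z) = -5 + z (N(z) = z - 5 = -5 + z)
(2394706 + 3141244)*(-2129758 + N(-445)) = (2394706 + 3141244)*(-2129758 + (-5 - 445)) = 5535950*(-2129758 - 450) = 5535950*(-2130208) = -11792724977600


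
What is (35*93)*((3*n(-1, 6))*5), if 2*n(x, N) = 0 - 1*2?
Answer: -48825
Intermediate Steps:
n(x, N) = -1 (n(x, N) = (0 - 1*2)/2 = (0 - 2)/2 = (½)*(-2) = -1)
(35*93)*((3*n(-1, 6))*5) = (35*93)*((3*(-1))*5) = 3255*(-3*5) = 3255*(-15) = -48825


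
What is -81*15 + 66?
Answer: -1149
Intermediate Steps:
-81*15 + 66 = -1215 + 66 = -1149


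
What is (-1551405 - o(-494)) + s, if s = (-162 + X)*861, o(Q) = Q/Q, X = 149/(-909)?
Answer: -512381827/303 ≈ -1.6910e+6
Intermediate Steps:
X = -149/909 (X = 149*(-1/909) = -149/909 ≈ -0.16392)
o(Q) = 1
s = -42305809/303 (s = (-162 - 149/909)*861 = -147407/909*861 = -42305809/303 ≈ -1.3962e+5)
(-1551405 - o(-494)) + s = (-1551405 - 1*1) - 42305809/303 = (-1551405 - 1) - 42305809/303 = -1551406 - 42305809/303 = -512381827/303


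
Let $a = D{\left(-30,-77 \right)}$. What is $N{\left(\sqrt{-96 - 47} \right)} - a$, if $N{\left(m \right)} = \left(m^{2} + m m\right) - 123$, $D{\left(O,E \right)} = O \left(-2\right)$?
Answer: $-469$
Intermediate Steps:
$D{\left(O,E \right)} = - 2 O$
$N{\left(m \right)} = -123 + 2 m^{2}$ ($N{\left(m \right)} = \left(m^{2} + m^{2}\right) - 123 = 2 m^{2} - 123 = -123 + 2 m^{2}$)
$a = 60$ ($a = \left(-2\right) \left(-30\right) = 60$)
$N{\left(\sqrt{-96 - 47} \right)} - a = \left(-123 + 2 \left(\sqrt{-96 - 47}\right)^{2}\right) - 60 = \left(-123 + 2 \left(\sqrt{-143}\right)^{2}\right) - 60 = \left(-123 + 2 \left(i \sqrt{143}\right)^{2}\right) - 60 = \left(-123 + 2 \left(-143\right)\right) - 60 = \left(-123 - 286\right) - 60 = -409 - 60 = -469$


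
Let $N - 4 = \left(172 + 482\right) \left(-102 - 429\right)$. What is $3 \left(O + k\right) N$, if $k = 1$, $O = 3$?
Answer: $-4167240$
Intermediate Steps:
$N = -347270$ ($N = 4 + \left(172 + 482\right) \left(-102 - 429\right) = 4 + 654 \left(-531\right) = 4 - 347274 = -347270$)
$3 \left(O + k\right) N = 3 \left(3 + 1\right) \left(-347270\right) = 3 \cdot 4 \left(-347270\right) = 12 \left(-347270\right) = -4167240$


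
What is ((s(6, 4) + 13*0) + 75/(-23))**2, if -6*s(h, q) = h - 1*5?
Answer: 223729/19044 ≈ 11.748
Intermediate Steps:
s(h, q) = 5/6 - h/6 (s(h, q) = -(h - 1*5)/6 = -(h - 5)/6 = -(-5 + h)/6 = 5/6 - h/6)
((s(6, 4) + 13*0) + 75/(-23))**2 = (((5/6 - 1/6*6) + 13*0) + 75/(-23))**2 = (((5/6 - 1) + 0) + 75*(-1/23))**2 = ((-1/6 + 0) - 75/23)**2 = (-1/6 - 75/23)**2 = (-473/138)**2 = 223729/19044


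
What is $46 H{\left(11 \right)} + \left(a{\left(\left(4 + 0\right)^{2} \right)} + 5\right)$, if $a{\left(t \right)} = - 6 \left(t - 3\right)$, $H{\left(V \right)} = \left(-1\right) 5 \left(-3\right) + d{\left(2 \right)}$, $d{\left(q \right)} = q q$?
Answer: $801$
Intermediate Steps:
$d{\left(q \right)} = q^{2}$
$H{\left(V \right)} = 19$ ($H{\left(V \right)} = \left(-1\right) 5 \left(-3\right) + 2^{2} = \left(-5\right) \left(-3\right) + 4 = 15 + 4 = 19$)
$a{\left(t \right)} = 18 - 6 t$ ($a{\left(t \right)} = - 6 \left(-3 + t\right) = 18 - 6 t$)
$46 H{\left(11 \right)} + \left(a{\left(\left(4 + 0\right)^{2} \right)} + 5\right) = 46 \cdot 19 + \left(\left(18 - 6 \left(4 + 0\right)^{2}\right) + 5\right) = 874 + \left(\left(18 - 6 \cdot 4^{2}\right) + 5\right) = 874 + \left(\left(18 - 96\right) + 5\right) = 874 + \left(-78 + 5\right) = 874 - 73 = 801$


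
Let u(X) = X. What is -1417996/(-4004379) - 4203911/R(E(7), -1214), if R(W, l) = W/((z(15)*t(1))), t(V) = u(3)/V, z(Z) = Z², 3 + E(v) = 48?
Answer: -252510792476039/4004379 ≈ -6.3059e+7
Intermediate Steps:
E(v) = 45 (E(v) = -3 + 48 = 45)
t(V) = 3/V
R(W, l) = W/675 (R(W, l) = W/((15²*(3/1))) = W/((225*(3*1))) = W/((225*3)) = W/675)
-1417996/(-4004379) - 4203911/R(E(7), -1214) = -1417996/(-4004379) - 4203911/((1/675)*45) = -1417996*(-1/4004379) - 4203911/1/15 = 1417996/4004379 - 4203911*15 = 1417996/4004379 - 63058665 = -252510792476039/4004379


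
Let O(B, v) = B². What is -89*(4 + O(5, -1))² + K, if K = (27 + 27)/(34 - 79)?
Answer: -374251/5 ≈ -74850.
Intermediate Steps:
K = -6/5 (K = 54/(-45) = 54*(-1/45) = -6/5 ≈ -1.2000)
-89*(4 + O(5, -1))² + K = -89*(4 + 5²)² - 6/5 = -89*(4 + 25)² - 6/5 = -89*29² - 6/5 = -89*841 - 6/5 = -74849 - 6/5 = -374251/5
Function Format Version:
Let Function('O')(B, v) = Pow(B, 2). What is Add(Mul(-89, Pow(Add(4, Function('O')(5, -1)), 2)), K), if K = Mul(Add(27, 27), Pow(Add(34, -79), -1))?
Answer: Rational(-374251, 5) ≈ -74850.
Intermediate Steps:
K = Rational(-6, 5) (K = Mul(54, Pow(-45, -1)) = Mul(54, Rational(-1, 45)) = Rational(-6, 5) ≈ -1.2000)
Add(Mul(-89, Pow(Add(4, Function('O')(5, -1)), 2)), K) = Add(Mul(-89, Pow(Add(4, Pow(5, 2)), 2)), Rational(-6, 5)) = Add(Mul(-89, Pow(Add(4, 25), 2)), Rational(-6, 5)) = Add(Mul(-89, Pow(29, 2)), Rational(-6, 5)) = Add(Mul(-89, 841), Rational(-6, 5)) = Add(-74849, Rational(-6, 5)) = Rational(-374251, 5)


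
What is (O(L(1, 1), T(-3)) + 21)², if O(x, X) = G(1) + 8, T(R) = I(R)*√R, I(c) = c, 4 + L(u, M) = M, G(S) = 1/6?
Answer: 30625/36 ≈ 850.69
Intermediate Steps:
G(S) = ⅙
L(u, M) = -4 + M
T(R) = R^(3/2) (T(R) = R*√R = R^(3/2))
O(x, X) = 49/6 (O(x, X) = ⅙ + 8 = 49/6)
(O(L(1, 1), T(-3)) + 21)² = (49/6 + 21)² = (175/6)² = 30625/36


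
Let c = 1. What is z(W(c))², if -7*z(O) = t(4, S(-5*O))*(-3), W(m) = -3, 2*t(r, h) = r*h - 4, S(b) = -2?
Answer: 324/49 ≈ 6.6122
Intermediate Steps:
t(r, h) = -2 + h*r/2 (t(r, h) = (r*h - 4)/2 = (h*r - 4)/2 = (-4 + h*r)/2 = -2 + h*r/2)
z(O) = -18/7 (z(O) = -(-2 + (½)*(-2)*4)*(-3)/7 = -(-2 - 4)*(-3)/7 = -(-6)*(-3)/7 = -⅐*18 = -18/7)
z(W(c))² = (-18/7)² = 324/49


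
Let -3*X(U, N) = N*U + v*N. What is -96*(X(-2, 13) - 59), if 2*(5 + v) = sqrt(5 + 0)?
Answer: 2752 + 208*sqrt(5) ≈ 3217.1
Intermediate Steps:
v = -5 + sqrt(5)/2 (v = -5 + sqrt(5 + 0)/2 = -5 + sqrt(5)/2 ≈ -3.8820)
X(U, N) = -N*U/3 - N*(-5 + sqrt(5)/2)/3 (X(U, N) = -(N*U + (-5 + sqrt(5)/2)*N)/3 = -(N*U + N*(-5 + sqrt(5)/2))/3 = -N*U/3 - N*(-5 + sqrt(5)/2)/3)
-96*(X(-2, 13) - 59) = -96*((1/6)*13*(10 - sqrt(5) - 2*(-2)) - 59) = -96*((1/6)*13*(10 - sqrt(5) + 4) - 59) = -96*((1/6)*13*(14 - sqrt(5)) - 59) = -96*((91/3 - 13*sqrt(5)/6) - 59) = -96*(-86/3 - 13*sqrt(5)/6) = 2752 + 208*sqrt(5)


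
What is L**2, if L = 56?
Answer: 3136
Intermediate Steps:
L**2 = 56**2 = 3136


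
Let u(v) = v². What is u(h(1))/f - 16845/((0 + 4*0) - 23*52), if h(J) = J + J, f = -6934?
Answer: 58399223/4146532 ≈ 14.084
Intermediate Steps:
h(J) = 2*J
u(h(1))/f - 16845/((0 + 4*0) - 23*52) = (2*1)²/(-6934) - 16845/((0 + 4*0) - 23*52) = 2²*(-1/6934) - 16845/((0 + 0) - 1196) = 4*(-1/6934) - 16845/(0 - 1196) = -2/3467 - 16845/(-1196) = -2/3467 - 16845*(-1/1196) = -2/3467 + 16845/1196 = 58399223/4146532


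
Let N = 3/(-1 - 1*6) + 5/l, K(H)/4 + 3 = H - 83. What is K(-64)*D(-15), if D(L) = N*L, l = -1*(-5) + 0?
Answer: 36000/7 ≈ 5142.9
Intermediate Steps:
K(H) = -344 + 4*H (K(H) = -12 + 4*(H - 83) = -12 + 4*(-83 + H) = -12 + (-332 + 4*H) = -344 + 4*H)
l = 5 (l = 5 + 0 = 5)
N = 4/7 (N = 3/(-1 - 1*6) + 5/5 = 3/(-1 - 6) + 5*(1/5) = 3/(-7) + 1 = 3*(-1/7) + 1 = -3/7 + 1 = 4/7 ≈ 0.57143)
D(L) = 4*L/7
K(-64)*D(-15) = (-344 + 4*(-64))*((4/7)*(-15)) = (-344 - 256)*(-60/7) = -600*(-60/7) = 36000/7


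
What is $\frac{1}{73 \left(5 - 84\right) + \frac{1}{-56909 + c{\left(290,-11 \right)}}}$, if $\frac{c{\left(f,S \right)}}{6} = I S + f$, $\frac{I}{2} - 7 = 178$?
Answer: $- \frac{79589}{458989764} \approx -0.0001734$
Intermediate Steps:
$I = 370$ ($I = 14 + 2 \cdot 178 = 14 + 356 = 370$)
$c{\left(f,S \right)} = 6 f + 2220 S$ ($c{\left(f,S \right)} = 6 \left(370 S + f\right) = 6 \left(f + 370 S\right) = 6 f + 2220 S$)
$\frac{1}{73 \left(5 - 84\right) + \frac{1}{-56909 + c{\left(290,-11 \right)}}} = \frac{1}{73 \left(5 - 84\right) + \frac{1}{-56909 + \left(6 \cdot 290 + 2220 \left(-11\right)\right)}} = \frac{1}{73 \left(-79\right) + \frac{1}{-56909 + \left(1740 - 24420\right)}} = \frac{1}{-5767 + \frac{1}{-56909 - 22680}} = \frac{1}{-5767 + \frac{1}{-79589}} = \frac{1}{-5767 - \frac{1}{79589}} = \frac{1}{- \frac{458989764}{79589}} = - \frac{79589}{458989764}$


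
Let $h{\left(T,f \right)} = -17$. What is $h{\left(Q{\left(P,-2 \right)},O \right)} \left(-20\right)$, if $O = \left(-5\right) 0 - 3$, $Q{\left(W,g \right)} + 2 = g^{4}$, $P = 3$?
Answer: $340$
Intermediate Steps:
$Q{\left(W,g \right)} = -2 + g^{4}$
$O = -3$ ($O = 0 - 3 = -3$)
$h{\left(Q{\left(P,-2 \right)},O \right)} \left(-20\right) = \left(-17\right) \left(-20\right) = 340$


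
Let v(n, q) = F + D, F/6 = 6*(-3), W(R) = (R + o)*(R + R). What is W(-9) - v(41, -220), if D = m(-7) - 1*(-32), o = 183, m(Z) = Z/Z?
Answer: -3057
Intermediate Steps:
m(Z) = 1
W(R) = 2*R*(183 + R) (W(R) = (R + 183)*(R + R) = (183 + R)*(2*R) = 2*R*(183 + R))
F = -108 (F = 6*(6*(-3)) = 6*(-18) = -108)
D = 33 (D = 1 - 1*(-32) = 1 + 32 = 33)
v(n, q) = -75 (v(n, q) = -108 + 33 = -75)
W(-9) - v(41, -220) = 2*(-9)*(183 - 9) - 1*(-75) = 2*(-9)*174 + 75 = -3132 + 75 = -3057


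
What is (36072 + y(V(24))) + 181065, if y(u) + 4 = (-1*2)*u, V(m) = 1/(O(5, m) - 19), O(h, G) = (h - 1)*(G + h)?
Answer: 21061899/97 ≈ 2.1713e+5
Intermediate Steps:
O(h, G) = (-1 + h)*(G + h)
V(m) = 1/(1 + 4*m) (V(m) = 1/((5² - m - 1*5 + m*5) - 19) = 1/((25 - m - 5 + 5*m) - 19) = 1/((20 + 4*m) - 19) = 1/(1 + 4*m))
y(u) = -4 - 2*u (y(u) = -4 + (-1*2)*u = -4 - 2*u)
(36072 + y(V(24))) + 181065 = (36072 + (-4 - 2/(1 + 4*24))) + 181065 = (36072 + (-4 - 2/(1 + 96))) + 181065 = (36072 + (-4 - 2/97)) + 181065 = (36072 - 390/97) + 181065 = 3498594/97 + 181065 = 21061899/97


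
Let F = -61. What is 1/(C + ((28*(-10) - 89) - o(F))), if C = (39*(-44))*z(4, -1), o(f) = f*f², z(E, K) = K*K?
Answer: 1/224896 ≈ 4.4465e-6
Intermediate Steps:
z(E, K) = K²
o(f) = f³
C = -1716 (C = (39*(-44))*(-1)² = -1716*1 = -1716)
1/(C + ((28*(-10) - 89) - o(F))) = 1/(-1716 + ((28*(-10) - 89) - 1*(-61)³)) = 1/(-1716 + ((-280 - 89) - 1*(-226981))) = 1/(-1716 + (-369 + 226981)) = 1/(-1716 + 226612) = 1/224896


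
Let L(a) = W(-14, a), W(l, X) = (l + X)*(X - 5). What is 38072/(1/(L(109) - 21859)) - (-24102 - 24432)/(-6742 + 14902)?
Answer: -620247695591/1360 ≈ -4.5606e+8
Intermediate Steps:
W(l, X) = (-5 + X)*(X + l) (W(l, X) = (X + l)*(-5 + X) = (-5 + X)*(X + l))
L(a) = 70 + a² - 19*a (L(a) = a² - 5*a - 5*(-14) + a*(-14) = a² - 5*a + 70 - 14*a = 70 + a² - 19*a)
38072/(1/(L(109) - 21859)) - (-24102 - 24432)/(-6742 + 14902) = 38072/(1/((70 + 109² - 19*109) - 21859)) - (-24102 - 24432)/(-6742 + 14902) = 38072/(1/((70 + 11881 - 2071) - 21859)) - (-48534)/8160 = 38072/(1/(9880 - 21859)) - (-48534)/8160 = 38072/(1/(-11979)) - 1*(-8089/1360) = 38072/(-1/11979) + 8089/1360 = 38072*(-11979) + 8089/1360 = -456064488 + 8089/1360 = -620247695591/1360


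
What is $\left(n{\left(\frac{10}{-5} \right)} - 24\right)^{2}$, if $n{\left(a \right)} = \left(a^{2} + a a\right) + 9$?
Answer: $49$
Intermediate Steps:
$n{\left(a \right)} = 9 + 2 a^{2}$ ($n{\left(a \right)} = \left(a^{2} + a^{2}\right) + 9 = 2 a^{2} + 9 = 9 + 2 a^{2}$)
$\left(n{\left(\frac{10}{-5} \right)} - 24\right)^{2} = \left(\left(9 + 2 \left(\frac{10}{-5}\right)^{2}\right) - 24\right)^{2} = \left(\left(9 + 2 \left(10 \left(- \frac{1}{5}\right)\right)^{2}\right) - 24\right)^{2} = \left(\left(9 + 2 \left(-2\right)^{2}\right) - 24\right)^{2} = \left(\left(9 + 2 \cdot 4\right) - 24\right)^{2} = \left(\left(9 + 8\right) - 24\right)^{2} = \left(17 - 24\right)^{2} = \left(-7\right)^{2} = 49$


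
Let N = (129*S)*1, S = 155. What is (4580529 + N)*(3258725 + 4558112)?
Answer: 35961546222588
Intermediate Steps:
N = 19995 (N = (129*155)*1 = 19995*1 = 19995)
(4580529 + N)*(3258725 + 4558112) = (4580529 + 19995)*(3258725 + 4558112) = 4600524*7816837 = 35961546222588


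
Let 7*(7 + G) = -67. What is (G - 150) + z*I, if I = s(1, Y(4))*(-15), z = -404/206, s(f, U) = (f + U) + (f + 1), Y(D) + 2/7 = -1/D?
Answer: -135661/1442 ≈ -94.078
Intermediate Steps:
Y(D) = -2/7 - 1/D
G = -116/7 (G = -7 + (⅐)*(-67) = -7 - 67/7 = -116/7 ≈ -16.571)
s(f, U) = 1 + U + 2*f (s(f, U) = (U + f) + (1 + f) = 1 + U + 2*f)
z = -202/103 (z = -404*1/206 = -202/103 ≈ -1.9612)
I = -1035/28 (I = (1 + (-2/7 - 1/4) + 2*1)*(-15) = (1 + (-2/7 - 1*¼) + 2)*(-15) = (1 + (-2/7 - ¼) + 2)*(-15) = (1 - 15/28 + 2)*(-15) = (69/28)*(-15) = -1035/28 ≈ -36.964)
(G - 150) + z*I = (-116/7 - 150) - 202/103*(-1035/28) = -1166/7 + 104535/1442 = -135661/1442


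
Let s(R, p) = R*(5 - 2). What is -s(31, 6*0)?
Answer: -93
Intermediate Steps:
s(R, p) = 3*R (s(R, p) = R*3 = 3*R)
-s(31, 6*0) = -3*31 = -1*93 = -93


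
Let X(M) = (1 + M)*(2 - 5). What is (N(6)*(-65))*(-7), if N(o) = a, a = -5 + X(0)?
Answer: -3640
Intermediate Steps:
X(M) = -3 - 3*M (X(M) = (1 + M)*(-3) = -3 - 3*M)
a = -8 (a = -5 + (-3 - 3*0) = -5 + (-3 + 0) = -5 - 3 = -8)
N(o) = -8
(N(6)*(-65))*(-7) = -8*(-65)*(-7) = 520*(-7) = -3640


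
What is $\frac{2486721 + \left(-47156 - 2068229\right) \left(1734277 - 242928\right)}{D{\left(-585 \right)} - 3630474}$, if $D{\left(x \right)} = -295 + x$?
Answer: $\frac{1577387408822}{1815677} \approx 8.6876 \cdot 10^{5}$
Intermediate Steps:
$\frac{2486721 + \left(-47156 - 2068229\right) \left(1734277 - 242928\right)}{D{\left(-585 \right)} - 3630474} = \frac{2486721 + \left(-47156 - 2068229\right) \left(1734277 - 242928\right)}{\left(-295 - 585\right) - 3630474} = \frac{2486721 - 3154777304365}{-880 - 3630474} = \frac{2486721 - 3154777304365}{-3631354} = \left(-3154774817644\right) \left(- \frac{1}{3631354}\right) = \frac{1577387408822}{1815677}$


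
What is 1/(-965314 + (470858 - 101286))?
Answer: -1/595742 ≈ -1.6786e-6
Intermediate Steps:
1/(-965314 + (470858 - 101286)) = 1/(-965314 + 369572) = 1/(-595742) = -1/595742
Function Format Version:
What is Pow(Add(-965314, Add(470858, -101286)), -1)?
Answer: Rational(-1, 595742) ≈ -1.6786e-6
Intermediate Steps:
Pow(Add(-965314, Add(470858, -101286)), -1) = Pow(Add(-965314, 369572), -1) = Pow(-595742, -1) = Rational(-1, 595742)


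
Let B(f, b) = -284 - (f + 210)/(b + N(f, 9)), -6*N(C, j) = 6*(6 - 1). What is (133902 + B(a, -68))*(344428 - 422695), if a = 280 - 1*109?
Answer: -763455060165/73 ≈ -1.0458e+10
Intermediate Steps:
a = 171 (a = 280 - 109 = 171)
N(C, j) = -5 (N(C, j) = -(6 - 1) = -5)
B(f, b) = -284 - (210 + f)/(-5 + b) (B(f, b) = -284 - (f + 210)/(b - 5) = -284 - (210 + f)/(-5 + b))
(133902 + B(a, -68))*(344428 - 422695) = (133902 + (1210 - 1*171 - 284*(-68))/(-5 - 68))*(344428 - 422695) = (133902 + (1210 - 171 + 19312)/(-73))*(-78267) = (133902 - 1/73*20351)*(-78267) = (133902 - 20351/73)*(-78267) = (9754495/73)*(-78267) = -763455060165/73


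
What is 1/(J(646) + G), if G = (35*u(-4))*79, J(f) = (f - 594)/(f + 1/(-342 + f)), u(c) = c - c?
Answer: 196385/15808 ≈ 12.423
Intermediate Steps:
u(c) = 0
J(f) = (-594 + f)/(f + 1/(-342 + f))
G = 0 (G = (35*0)*79 = 0*79 = 0)
1/(J(646) + G) = 1/((203148 + 646² - 936*646)/(1 + 646² - 342*646) + 0) = 1/((203148 + 417316 - 604656)/(1 + 417316 - 220932) + 0) = 1/(15808/196385 + 0) = 1/(15808/196385) = 196385/15808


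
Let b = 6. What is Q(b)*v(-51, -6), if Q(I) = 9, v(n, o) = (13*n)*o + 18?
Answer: 35964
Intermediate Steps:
v(n, o) = 18 + 13*n*o (v(n, o) = 13*n*o + 18 = 18 + 13*n*o)
Q(b)*v(-51, -6) = 9*(18 + 13*(-51)*(-6)) = 9*(18 + 3978) = 9*3996 = 35964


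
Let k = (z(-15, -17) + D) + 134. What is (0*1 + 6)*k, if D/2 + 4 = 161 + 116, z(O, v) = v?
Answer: 3978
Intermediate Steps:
D = 546 (D = -8 + 2*(161 + 116) = -8 + 2*277 = -8 + 554 = 546)
k = 663 (k = (-17 + 546) + 134 = 529 + 134 = 663)
(0*1 + 6)*k = (0*1 + 6)*663 = (0 + 6)*663 = 6*663 = 3978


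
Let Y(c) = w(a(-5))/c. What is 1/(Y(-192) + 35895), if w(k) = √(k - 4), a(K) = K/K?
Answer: 441077760/15832486195201 + 64*I*√3/15832486195201 ≈ 2.7859e-5 + 7.0015e-12*I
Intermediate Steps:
a(K) = 1
w(k) = √(-4 + k)
Y(c) = I*√3/c (Y(c) = √(-4 + 1)/c = √(-3)/c = (I*√3)/c = I*√3/c)
1/(Y(-192) + 35895) = 1/(I*√3/(-192) + 35895) = 1/(I*√3*(-1/192) + 35895) = 1/(-I*√3/192 + 35895) = 1/(35895 - I*√3/192)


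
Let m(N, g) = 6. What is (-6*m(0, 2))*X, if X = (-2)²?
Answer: -144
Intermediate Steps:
X = 4
(-6*m(0, 2))*X = -6*6*4 = -36*4 = -144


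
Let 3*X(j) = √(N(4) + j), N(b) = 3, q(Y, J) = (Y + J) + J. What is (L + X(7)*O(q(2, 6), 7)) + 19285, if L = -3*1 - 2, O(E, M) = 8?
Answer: 19280 + 8*√10/3 ≈ 19288.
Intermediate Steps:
q(Y, J) = Y + 2*J (q(Y, J) = (J + Y) + J = Y + 2*J)
L = -5 (L = -3 - 2 = -5)
X(j) = √(3 + j)/3
(L + X(7)*O(q(2, 6), 7)) + 19285 = (-5 + (√(3 + 7)/3)*8) + 19285 = (-5 + (√10/3)*8) + 19285 = (-5 + 8*√10/3) + 19285 = 19280 + 8*√10/3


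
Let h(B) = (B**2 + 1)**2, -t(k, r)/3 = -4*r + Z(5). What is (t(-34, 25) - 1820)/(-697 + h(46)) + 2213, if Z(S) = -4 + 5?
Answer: 9916433773/4480992 ≈ 2213.0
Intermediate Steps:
Z(S) = 1
t(k, r) = -3 + 12*r (t(k, r) = -3*(-4*r + 1) = -3*(1 - 4*r) = -3 + 12*r)
h(B) = (1 + B**2)**2
(t(-34, 25) - 1820)/(-697 + h(46)) + 2213 = ((-3 + 12*25) - 1820)/(-697 + (1 + 46**2)**2) + 2213 = ((-3 + 300) - 1820)/(-697 + (1 + 2116)**2) + 2213 = (297 - 1820)/(-697 + 2117**2) + 2213 = -1523/(-697 + 4481689) + 2213 = -1523/4480992 + 2213 = 9916433773/4480992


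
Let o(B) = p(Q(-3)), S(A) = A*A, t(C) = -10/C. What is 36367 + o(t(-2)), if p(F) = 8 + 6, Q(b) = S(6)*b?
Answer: 36381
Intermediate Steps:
S(A) = A**2
Q(b) = 36*b (Q(b) = 6**2*b = 36*b)
p(F) = 14
o(B) = 14
36367 + o(t(-2)) = 36367 + 14 = 36381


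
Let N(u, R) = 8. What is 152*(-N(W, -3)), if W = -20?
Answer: -1216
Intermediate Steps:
152*(-N(W, -3)) = 152*(-1*8) = 152*(-8) = -1216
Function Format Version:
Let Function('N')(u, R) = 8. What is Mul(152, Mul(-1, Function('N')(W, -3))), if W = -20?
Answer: -1216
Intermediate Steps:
Mul(152, Mul(-1, Function('N')(W, -3))) = Mul(152, Mul(-1, 8)) = Mul(152, -8) = -1216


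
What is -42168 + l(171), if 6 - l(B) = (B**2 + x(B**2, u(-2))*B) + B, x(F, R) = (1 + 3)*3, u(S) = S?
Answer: -73626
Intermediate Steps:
x(F, R) = 12 (x(F, R) = 4*3 = 12)
l(B) = 6 - B**2 - 13*B (l(B) = 6 - ((B**2 + 12*B) + B) = 6 - (B**2 + 13*B) = 6 + (-B**2 - 13*B) = 6 - B**2 - 13*B)
-42168 + l(171) = -42168 + (6 - 1*171**2 - 13*171) = -42168 + (6 - 1*29241 - 2223) = -42168 + (6 - 29241 - 2223) = -42168 - 31458 = -73626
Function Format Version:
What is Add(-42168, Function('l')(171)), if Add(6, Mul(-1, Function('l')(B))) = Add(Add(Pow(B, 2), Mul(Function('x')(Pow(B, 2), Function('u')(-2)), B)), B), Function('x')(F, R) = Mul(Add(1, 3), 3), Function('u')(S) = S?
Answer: -73626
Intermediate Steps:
Function('x')(F, R) = 12 (Function('x')(F, R) = Mul(4, 3) = 12)
Function('l')(B) = Add(6, Mul(-1, Pow(B, 2)), Mul(-13, B)) (Function('l')(B) = Add(6, Mul(-1, Add(Add(Pow(B, 2), Mul(12, B)), B))) = Add(6, Mul(-1, Add(Pow(B, 2), Mul(13, B)))) = Add(6, Add(Mul(-1, Pow(B, 2)), Mul(-13, B))) = Add(6, Mul(-1, Pow(B, 2)), Mul(-13, B)))
Add(-42168, Function('l')(171)) = Add(-42168, Add(6, Mul(-1, Pow(171, 2)), Mul(-13, 171))) = Add(-42168, Add(6, Mul(-1, 29241), -2223)) = Add(-42168, Add(6, -29241, -2223)) = Add(-42168, -31458) = -73626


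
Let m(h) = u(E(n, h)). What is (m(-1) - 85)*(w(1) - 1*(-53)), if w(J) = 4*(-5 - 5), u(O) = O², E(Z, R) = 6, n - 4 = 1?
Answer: -637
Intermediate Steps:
n = 5 (n = 4 + 1 = 5)
m(h) = 36 (m(h) = 6² = 36)
w(J) = -40 (w(J) = 4*(-10) = -40)
(m(-1) - 85)*(w(1) - 1*(-53)) = (36 - 85)*(-40 - 1*(-53)) = -49*(-40 + 53) = -49*13 = -637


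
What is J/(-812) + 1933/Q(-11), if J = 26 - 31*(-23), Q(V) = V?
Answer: -1577725/8932 ≈ -176.64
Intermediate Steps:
J = 739 (J = 26 + 713 = 739)
J/(-812) + 1933/Q(-11) = 739/(-812) + 1933/(-11) = 739*(-1/812) + 1933*(-1/11) = -739/812 - 1933/11 = -1577725/8932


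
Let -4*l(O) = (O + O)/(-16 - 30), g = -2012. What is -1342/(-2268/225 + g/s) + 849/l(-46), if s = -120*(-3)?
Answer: -1033518/641 ≈ -1612.4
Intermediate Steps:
s = 360 (s = -10*(-36) = 360)
l(O) = O/92 (l(O) = -(O + O)/(4*(-16 - 30)) = -2*O/(4*(-46)) = -2*O*(-1)/(4*46) = -(-1)*O/92 = O/92)
-1342/(-2268/225 + g/s) + 849/l(-46) = -1342/(-2268/225 - 2012/360) + 849/(((1/92)*(-46))) = -1342/(-2268*1/225 - 2012*1/360) + 849/(-1/2) = -1342/(-252/25 - 503/90) + 849*(-2) = -1342/(-7051/450) - 1698 = -1342*(-450/7051) - 1698 = 54900/641 - 1698 = -1033518/641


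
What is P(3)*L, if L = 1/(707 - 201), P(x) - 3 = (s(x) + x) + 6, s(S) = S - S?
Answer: 6/253 ≈ 0.023715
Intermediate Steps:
s(S) = 0
P(x) = 9 + x (P(x) = 3 + ((0 + x) + 6) = 3 + (x + 6) = 3 + (6 + x) = 9 + x)
L = 1/506 ≈ 0.0019763
P(3)*L = (9 + 3)*(1/506) = 12*(1/506) = 6/253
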